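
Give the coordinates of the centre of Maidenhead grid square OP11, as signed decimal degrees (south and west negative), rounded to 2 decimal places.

Field O=14, P=15: +14·20° lon, +15·10° lat → SW at lon 100°, lat 60°.
Square 1, 1: +1·2° lon, +1·1° lat → SW at lon 102°, lat 61°.
Cell spans 2° lon × 1° lat. Centre is SW corner plus half of each.
latitude 61.50, longitude 103.00.

61.50, 103.00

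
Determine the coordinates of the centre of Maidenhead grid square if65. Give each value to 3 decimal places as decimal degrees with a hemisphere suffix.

34.500° S, 7.000° W

Field I=8, F=5: +8·20° lon, +5·10° lat → SW at lon -20°, lat -40°.
Square 6, 5: +6·2° lon, +5·1° lat → SW at lon -8°, lat -35°.
Cell spans 2° lon × 1° lat. Centre is SW corner plus half of each.
latitude 34.500° S, longitude 7.000° W.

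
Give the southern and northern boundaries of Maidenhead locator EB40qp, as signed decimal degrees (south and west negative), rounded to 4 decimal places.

-79.3750, -79.3333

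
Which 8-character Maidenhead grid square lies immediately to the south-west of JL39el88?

JL39el77

Longitude extended square 8; −1 → 7.
Latitude extended square 8; −1 → 7.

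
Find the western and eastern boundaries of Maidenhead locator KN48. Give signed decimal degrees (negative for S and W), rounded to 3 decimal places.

Field K=10, N=13: +10·20° lon, +13·10° lat → SW at lon 20°, lat 40°.
Square 4, 8: +4·2° lon, +8·1° lat → SW at lon 28°, lat 48°.
Cell spans 2° lon × 1° lat.
west 28.000, east 30.000.

28.000, 30.000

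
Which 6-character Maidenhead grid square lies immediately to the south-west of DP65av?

DP55xu

Longitude subsquare a = 0; −1 → -1, wraps to 23 = x, carry into square.
Longitude square 6; −1 → 5.
Latitude subsquare v = 21; −1 → 20 = u.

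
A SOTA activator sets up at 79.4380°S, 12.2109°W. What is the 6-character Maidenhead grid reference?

IB30vn

Offset from 180°W / 90°S: lon 167.7891°, lat 10.5620°.
Field: lon ⌊167.7891/20⌋ = 8 → I; lat ⌊10.5620/10⌋ = 1 → B.
Square: lon ⌊7.7891/2⌋ = 3; lat ⌊0.5620/1⌋ = 0.
Subsquare: lon ⌊1.7891/0.0833333⌋ = 21 → v; lat ⌊0.5620/0.0416667⌋ = 13 → n.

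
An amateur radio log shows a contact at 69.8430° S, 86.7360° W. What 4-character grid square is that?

Offset from 180°W / 90°S: lon 93.26°, lat 20.16°.
Field: 93.26/20 → 4 → E, 20.16/10 → 2 → C; chars EC.
Square: 13.26/2 → 6, 0.16/1 → 0; chars 60.

EC60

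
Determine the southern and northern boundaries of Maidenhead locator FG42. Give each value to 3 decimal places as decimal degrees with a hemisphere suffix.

28.000° S, 27.000° S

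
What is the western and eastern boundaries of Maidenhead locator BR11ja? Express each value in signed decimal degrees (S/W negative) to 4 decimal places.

Field B=1, R=17: +1·20° lon, +17·10° lat → SW at lon -160°, lat 80°.
Square 1, 1: +1·2° lon, +1·1° lat → SW at lon -158°, lat 81°.
Subsquare j=9, a=0: +9·0.0833333° lon, +0·0.0416667° lat → SW at lon -157.25°, lat 81°.
Cell spans 0.0833333° lon × 0.0416667° lat.
west -157.2500, east -157.1667.

-157.2500, -157.1667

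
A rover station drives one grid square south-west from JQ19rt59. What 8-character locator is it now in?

JQ19rt48

Longitude extended square 5; −1 → 4.
Latitude extended square 9; −1 → 8.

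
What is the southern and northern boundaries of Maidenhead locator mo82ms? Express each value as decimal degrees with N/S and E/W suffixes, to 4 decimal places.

52.7500° N, 52.7917° N

Field M=12, O=14: +12·20° lon, +14·10° lat → SW at lon 60°, lat 50°.
Square 8, 2: +8·2° lon, +2·1° lat → SW at lon 76°, lat 52°.
Subsquare m=12, s=18: +12·0.0833333° lon, +18·0.0416667° lat → SW at lon 77°, lat 52.75°.
Cell spans 0.0833333° lon × 0.0416667° lat.
south 52.7500° N, north 52.7917° N.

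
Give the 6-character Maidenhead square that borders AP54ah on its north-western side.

Longitude subsquare a = 0; −1 → -1, wraps to 23 = x, carry into square.
Longitude square 5; −1 → 4.
Latitude subsquare h = 7; +1 → 8 = i.

AP44xi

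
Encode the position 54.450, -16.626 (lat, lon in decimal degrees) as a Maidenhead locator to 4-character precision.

IO14

Shift to the Maidenhead origin (180°W, 90°S): lon 163.37, lat 144.45.
Field (20°×10°, letters A–R): lon ⌊163.37/20⌋ = 8 → I; lat ⌊144.45/10⌋ = 14 → O.
Square (2°×1°, digits 0–9): lon ⌊3.37/2⌋ = 1; lat ⌊4.45/1⌋ = 4.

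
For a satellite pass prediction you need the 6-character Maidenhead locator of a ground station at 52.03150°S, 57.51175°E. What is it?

LD87sx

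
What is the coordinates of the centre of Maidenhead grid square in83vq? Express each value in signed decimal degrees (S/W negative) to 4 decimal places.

43.6875, -2.2083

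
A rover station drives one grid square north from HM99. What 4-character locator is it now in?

Latitude square 9; +1 → 10, wraps to 0, carry into field.
Latitude field M = 12; +1 → 13 = N.
The longitude characters are unchanged.

HN90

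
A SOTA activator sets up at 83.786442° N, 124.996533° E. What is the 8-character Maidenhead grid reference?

PR23ls98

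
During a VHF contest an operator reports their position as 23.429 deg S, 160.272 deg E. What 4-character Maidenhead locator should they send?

RG06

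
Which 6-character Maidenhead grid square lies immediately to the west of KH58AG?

Longitude subsquare a = 0; −1 → -1, wraps to 23 = x, carry into square.
Longitude square 5; −1 → 4.
The latitude characters are unchanged.

KH48xg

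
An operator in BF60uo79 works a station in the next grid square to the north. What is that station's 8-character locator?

BF60up70

Latitude extended square 9; +1 → 10, wraps to 0, carry into subsquare.
Latitude subsquare o = 14; +1 → 15 = p.
The longitude characters are unchanged.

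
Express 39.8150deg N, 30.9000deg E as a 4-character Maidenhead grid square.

KM59

Offset from 180°W / 90°S: lon 210.90°, lat 129.81°.
Field (20°×10°, letters A–R): 210.90/20 → 10 → K, 129.81/10 → 12 → M; chars KM.
Square (2°×1°, digits 0–9): 10.90/2 → 5, 9.81/1 → 9; chars 59.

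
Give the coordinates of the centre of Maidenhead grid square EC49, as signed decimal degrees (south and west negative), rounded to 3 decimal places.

-60.500, -91.000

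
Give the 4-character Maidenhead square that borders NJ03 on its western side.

Longitude square 0; −1 → -1, wraps to 9, carry into field.
Longitude field N = 13; −1 → 12 = M.
The latitude characters are unchanged.

MJ93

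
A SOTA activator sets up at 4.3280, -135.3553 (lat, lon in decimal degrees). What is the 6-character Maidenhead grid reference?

Add 180° to longitude and 90° to latitude: 44.6447, 94.3280.
Field: 44.6447/20 → 2 → C, 94.3280/10 → 9 → J; chars CJ.
Square: 4.6447/2 → 2, 4.3280/1 → 4; chars 24.
Subsquare: 0.6447/0.0833333 → 7 → h, 0.3280/0.0416667 → 7 → h; chars hh.

CJ24hh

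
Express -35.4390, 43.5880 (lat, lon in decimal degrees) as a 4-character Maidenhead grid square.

LF14

Add 180° to longitude and 90° to latitude: 223.59, 54.56.
Field: 223.59/20 → 11 → L, 54.56/10 → 5 → F; chars LF.
Square: 3.59/2 → 1, 4.56/1 → 4; chars 14.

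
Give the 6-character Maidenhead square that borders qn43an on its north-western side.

QN33xo

Longitude subsquare a = 0; −1 → -1, wraps to 23 = x, carry into square.
Longitude square 4; −1 → 3.
Latitude subsquare n = 13; +1 → 14 = o.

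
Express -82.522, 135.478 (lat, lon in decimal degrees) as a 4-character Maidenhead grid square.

PA77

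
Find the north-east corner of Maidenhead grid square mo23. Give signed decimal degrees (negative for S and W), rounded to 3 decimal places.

54.000, 66.000

Field M=12, O=14: +12·20° lon, +14·10° lat → SW at lon 60°, lat 50°.
Square 2, 3: +2·2° lon, +3·1° lat → SW at lon 64°, lat 53°.
Cell spans 2° lon × 1° lat. NE corner is SW corner plus one full cell.
latitude 54.000, longitude 66.000.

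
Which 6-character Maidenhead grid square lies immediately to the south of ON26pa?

ON25px

Latitude subsquare a = 0; −1 → -1, wraps to 23 = x, carry into square.
Latitude square 6; −1 → 5.
The longitude characters are unchanged.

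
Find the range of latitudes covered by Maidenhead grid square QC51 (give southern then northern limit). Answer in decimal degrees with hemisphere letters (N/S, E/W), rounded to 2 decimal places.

69.00° S, 68.00° S

Field Q=16, C=2: +16·20° lon, +2·10° lat → SW at lon 140°, lat -70°.
Square 5, 1: +5·2° lon, +1·1° lat → SW at lon 150°, lat -69°.
Cell spans 2° lon × 1° lat.
south 69.00° S, north 68.00° S.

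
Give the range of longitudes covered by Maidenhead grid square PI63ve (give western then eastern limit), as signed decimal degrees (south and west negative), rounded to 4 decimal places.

133.7500, 133.8333

Field P=15, I=8: +15·20° lon, +8·10° lat → SW at lon 120°, lat -10°.
Square 6, 3: +6·2° lon, +3·1° lat → SW at lon 132°, lat -7°.
Subsquare v=21, e=4: +21·0.0833333° lon, +4·0.0416667° lat → SW at lon 133.75°, lat -6.83333°.
Cell spans 0.0833333° lon × 0.0416667° lat.
west 133.7500, east 133.8333.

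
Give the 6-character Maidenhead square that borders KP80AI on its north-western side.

Longitude subsquare a = 0; −1 → -1, wraps to 23 = x, carry into square.
Longitude square 8; −1 → 7.
Latitude subsquare i = 8; +1 → 9 = j.

KP70xj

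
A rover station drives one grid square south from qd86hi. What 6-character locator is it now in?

Latitude subsquare i = 8; −1 → 7 = h.
The longitude characters are unchanged.

QD86hh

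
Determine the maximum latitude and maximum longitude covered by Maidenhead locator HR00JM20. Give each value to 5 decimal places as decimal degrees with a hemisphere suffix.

80.50417° N, 39.22500° W

Field H=7, R=17: +7·20° lon, +17·10° lat → SW at lon -40°, lat 80°.
Square 0, 0: +0·2° lon, +0·1° lat → SW at lon -40°, lat 80°.
Subsquare j=9, m=12: +9·0.0833333° lon, +12·0.0416667° lat → SW at lon -39.25°, lat 80.5°.
Extended square 2, 0: +2·0.00833333° lon, +0·0.00416667° lat → SW at lon -39.2333°, lat 80.5°.
Cell spans 0.00833333° lon × 0.00416667° lat. NE corner is SW corner plus one full cell.
latitude 80.50417° N, longitude 39.22500° W.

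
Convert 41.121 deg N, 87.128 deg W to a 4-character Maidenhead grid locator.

Shift to the Maidenhead origin (180°W, 90°S): lon 92.87, lat 131.12.
Field: lon ⌊92.87/20⌋ = 4 → E; lat ⌊131.12/10⌋ = 13 → N.
Square: lon ⌊12.87/2⌋ = 6; lat ⌊1.12/1⌋ = 1.

EN61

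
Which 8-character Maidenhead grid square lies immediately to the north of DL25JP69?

DL25jq60

Latitude extended square 9; +1 → 10, wraps to 0, carry into subsquare.
Latitude subsquare p = 15; +1 → 16 = q.
The longitude characters are unchanged.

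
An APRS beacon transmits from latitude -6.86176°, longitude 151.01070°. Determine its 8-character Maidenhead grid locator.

QI53md13

Add 180° to longitude and 90° to latitude: 331.01070, 83.13824.
Field (20°×10°, letters A–R): lon ⌊331.01070/20⌋ = 16 → Q; lat ⌊83.13824/10⌋ = 8 → I.
Square (2°×1°, digits 0–9): lon ⌊11.01070/2⌋ = 5; lat ⌊3.13824/1⌋ = 3.
Subsquare (5′×2.5′, letters a–x): lon ⌊1.01070/0.0833333⌋ = 12 → m; lat ⌊0.13824/0.0416667⌋ = 3 → d.
Extended square (30″×15″, digits 0–9): lon ⌊0.01070/0.00833333⌋ = 1; lat ⌊0.01324/0.00416667⌋ = 3.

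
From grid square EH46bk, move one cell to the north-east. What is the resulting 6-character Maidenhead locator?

Longitude subsquare b = 1; +1 → 2 = c.
Latitude subsquare k = 10; +1 → 11 = l.

EH46cl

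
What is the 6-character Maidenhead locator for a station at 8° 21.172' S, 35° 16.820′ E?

Offset from 180°W / 90°S: lon 215.2803°, lat 81.6471°.
Field: 215.2803/20 → 10 → K, 81.6471/10 → 8 → I; chars KI.
Square: 15.2803/2 → 7, 1.6471/1 → 1; chars 71.
Subsquare: 1.2803/0.0833333 → 15 → p, 0.6471/0.0416667 → 15 → p; chars pp.

KI71pp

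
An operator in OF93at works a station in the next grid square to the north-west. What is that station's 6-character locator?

OF83xu

Longitude subsquare a = 0; −1 → -1, wraps to 23 = x, carry into square.
Longitude square 9; −1 → 8.
Latitude subsquare t = 19; +1 → 20 = u.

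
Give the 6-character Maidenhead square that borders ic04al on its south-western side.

Longitude subsquare a = 0; −1 → -1, wraps to 23 = x, carry into square.
Longitude square 0; −1 → -1, wraps to 9, carry into field.
Longitude field I = 8; −1 → 7 = H.
Latitude subsquare l = 11; −1 → 10 = k.

HC94xk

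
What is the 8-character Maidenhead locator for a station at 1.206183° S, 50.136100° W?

GI48wt30

Add 180° to longitude and 90° to latitude: 129.86390, 88.79382.
Field: lon ⌊129.86390/20⌋ = 6 → G; lat ⌊88.79382/10⌋ = 8 → I.
Square: lon ⌊9.86390/2⌋ = 4; lat ⌊8.79382/1⌋ = 8.
Subsquare: lon ⌊1.86390/0.0833333⌋ = 22 → w; lat ⌊0.79382/0.0416667⌋ = 19 → t.
Extended square: lon ⌊0.03057/0.00833333⌋ = 3; lat ⌊0.00215/0.00416667⌋ = 0.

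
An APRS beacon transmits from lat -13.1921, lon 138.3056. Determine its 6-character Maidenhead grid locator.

PH96dt

Add 180° to longitude and 90° to latitude: 318.3056, 76.8079.
Field: lon ⌊318.3056/20⌋ = 15 → P; lat ⌊76.8079/10⌋ = 7 → H.
Square: lon ⌊18.3056/2⌋ = 9; lat ⌊6.8079/1⌋ = 6.
Subsquare: lon ⌊0.3056/0.0833333⌋ = 3 → d; lat ⌊0.8079/0.0416667⌋ = 19 → t.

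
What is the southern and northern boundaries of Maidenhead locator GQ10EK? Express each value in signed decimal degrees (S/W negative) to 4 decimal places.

Field G=6, Q=16: +6·20° lon, +16·10° lat → SW at lon -60°, lat 70°.
Square 1, 0: +1·2° lon, +0·1° lat → SW at lon -58°, lat 70°.
Subsquare e=4, k=10: +4·0.0833333° lon, +10·0.0416667° lat → SW at lon -57.6667°, lat 70.4167°.
Cell spans 0.0833333° lon × 0.0416667° lat.
south 70.4167, north 70.4583.

70.4167, 70.4583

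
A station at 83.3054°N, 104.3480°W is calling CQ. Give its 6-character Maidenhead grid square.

Shift to the Maidenhead origin (180°W, 90°S): lon 75.6520, lat 173.3054.
Field (20°×10°, letters A–R): lon ⌊75.6520/20⌋ = 3 → D; lat ⌊173.3054/10⌋ = 17 → R.
Square (2°×1°, digits 0–9): lon ⌊15.6520/2⌋ = 7; lat ⌊3.3054/1⌋ = 3.
Subsquare (5′×2.5′, letters a–x): lon ⌊1.6520/0.0833333⌋ = 19 → t; lat ⌊0.3054/0.0416667⌋ = 7 → h.

DR73th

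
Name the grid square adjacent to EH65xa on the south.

Latitude subsquare a = 0; −1 → -1, wraps to 23 = x, carry into square.
Latitude square 5; −1 → 4.
The longitude characters are unchanged.

EH64xx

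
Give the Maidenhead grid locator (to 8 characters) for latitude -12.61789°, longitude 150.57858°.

QH57gj91

Offset from 180°W / 90°S: lon 330.57858°, lat 77.38211°.
Field: 330.57858/20 → 16 → Q, 77.38211/10 → 7 → H; chars QH.
Square: 10.57858/2 → 5, 7.38211/1 → 7; chars 57.
Subsquare: 0.57858/0.0833333 → 6 → g, 0.38211/0.0416667 → 9 → j; chars gj.
Extended square: 0.07858/0.00833333 → 9, 0.00711/0.00416667 → 1; chars 91.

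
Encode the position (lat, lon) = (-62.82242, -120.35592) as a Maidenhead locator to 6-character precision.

Add 180° to longitude and 90° to latitude: 59.6441, 27.1776.
Field: lon ⌊59.6441/20⌋ = 2 → C; lat ⌊27.1776/10⌋ = 2 → C.
Square: lon ⌊19.6441/2⌋ = 9; lat ⌊7.1776/1⌋ = 7.
Subsquare: lon ⌊1.6441/0.0833333⌋ = 19 → t; lat ⌊0.1776/0.0416667⌋ = 4 → e.

CC97te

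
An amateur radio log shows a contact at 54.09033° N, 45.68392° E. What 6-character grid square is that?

Add 180° to longitude and 90° to latitude: 225.6839, 144.0903.
Field: lon ⌊225.6839/20⌋ = 11 → L; lat ⌊144.0903/10⌋ = 14 → O.
Square: lon ⌊5.6839/2⌋ = 2; lat ⌊4.0903/1⌋ = 4.
Subsquare: lon ⌊1.6839/0.0833333⌋ = 20 → u; lat ⌊0.0903/0.0416667⌋ = 2 → c.

LO24uc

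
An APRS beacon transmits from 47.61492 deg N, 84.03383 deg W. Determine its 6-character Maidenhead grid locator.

EN77xo

Offset from 180°W / 90°S: lon 95.9662°, lat 137.6149°.
Field: 95.9662/20 → 4 → E, 137.6149/10 → 13 → N; chars EN.
Square: 15.9662/2 → 7, 7.6149/1 → 7; chars 77.
Subsquare: 1.9662/0.0833333 → 23 → x, 0.6149/0.0416667 → 14 → o; chars xo.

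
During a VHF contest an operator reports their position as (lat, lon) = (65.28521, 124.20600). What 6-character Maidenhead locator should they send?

PP25cg

Offset from 180°W / 90°S: lon 304.2060°, lat 155.2852°.
Field: lon ⌊304.2060/20⌋ = 15 → P; lat ⌊155.2852/10⌋ = 15 → P.
Square: lon ⌊4.2060/2⌋ = 2; lat ⌊5.2852/1⌋ = 5.
Subsquare: lon ⌊0.2060/0.0833333⌋ = 2 → c; lat ⌊0.2852/0.0416667⌋ = 6 → g.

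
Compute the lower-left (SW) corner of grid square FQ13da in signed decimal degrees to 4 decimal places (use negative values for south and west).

73.0000, -77.7500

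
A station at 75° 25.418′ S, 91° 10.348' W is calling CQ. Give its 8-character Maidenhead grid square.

EB44jn98

Add 180° to longitude and 90° to latitude: 88.82753, 14.57637.
Field: 88.82753/20 → 4 → E, 14.57637/10 → 1 → B; chars EB.
Square: 8.82753/2 → 4, 4.57637/1 → 4; chars 44.
Subsquare: 0.82753/0.0833333 → 9 → j, 0.57637/0.0416667 → 13 → n; chars jn.
Extended square: 0.07753/0.00833333 → 9, 0.03470/0.00416667 → 8; chars 98.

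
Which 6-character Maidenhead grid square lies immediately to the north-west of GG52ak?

GG42xl

Longitude subsquare a = 0; −1 → -1, wraps to 23 = x, carry into square.
Longitude square 5; −1 → 4.
Latitude subsquare k = 10; +1 → 11 = l.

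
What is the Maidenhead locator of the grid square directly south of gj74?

Latitude square 4; −1 → 3.
The longitude characters are unchanged.

GJ73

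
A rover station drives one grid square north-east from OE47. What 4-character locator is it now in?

OE58

Longitude square 4; +1 → 5.
Latitude square 7; +1 → 8.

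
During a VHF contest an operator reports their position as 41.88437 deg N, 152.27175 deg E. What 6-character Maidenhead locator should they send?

QN61dv

Add 180° to longitude and 90° to latitude: 332.2717, 131.8844.
Field: lon ⌊332.2717/20⌋ = 16 → Q; lat ⌊131.8844/10⌋ = 13 → N.
Square: lon ⌊12.2717/2⌋ = 6; lat ⌊1.8844/1⌋ = 1.
Subsquare: lon ⌊0.2717/0.0833333⌋ = 3 → d; lat ⌊0.8844/0.0416667⌋ = 21 → v.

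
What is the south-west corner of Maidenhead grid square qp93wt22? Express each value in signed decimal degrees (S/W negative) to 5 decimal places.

63.80000, 159.85000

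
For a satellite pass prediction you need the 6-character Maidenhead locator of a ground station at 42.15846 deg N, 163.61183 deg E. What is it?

Shift to the Maidenhead origin (180°W, 90°S): lon 343.6118, lat 132.1585.
Field (20°×10°, letters A–R): 343.6118/20 → 17 → R, 132.1585/10 → 13 → N; chars RN.
Square (2°×1°, digits 0–9): 3.6118/2 → 1, 2.1585/1 → 2; chars 12.
Subsquare (5′×2.5′, letters a–x): 1.6118/0.0833333 → 19 → t, 0.1585/0.0416667 → 3 → d; chars td.

RN12td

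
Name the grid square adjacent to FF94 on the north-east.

Longitude square 9; +1 → 10, wraps to 0, carry into field.
Longitude field F = 5; +1 → 6 = G.
Latitude square 4; +1 → 5.

GF05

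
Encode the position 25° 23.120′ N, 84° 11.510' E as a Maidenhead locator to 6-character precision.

NL25cj

Shift to the Maidenhead origin (180°W, 90°S): lon 264.1918, lat 115.3853.
Field: 264.1918/20 → 13 → N, 115.3853/10 → 11 → L; chars NL.
Square: 4.1918/2 → 2, 5.3853/1 → 5; chars 25.
Subsquare: 0.1918/0.0833333 → 2 → c, 0.3853/0.0416667 → 9 → j; chars cj.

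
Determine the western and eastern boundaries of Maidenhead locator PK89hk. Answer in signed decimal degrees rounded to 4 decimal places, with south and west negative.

136.5833, 136.6667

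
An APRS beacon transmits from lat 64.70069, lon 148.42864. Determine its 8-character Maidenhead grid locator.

QP44fq18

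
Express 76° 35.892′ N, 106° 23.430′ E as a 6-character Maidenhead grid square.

OQ36eo

Add 180° to longitude and 90° to latitude: 286.3905, 166.5982.
Field (20°×10°, letters A–R): lon ⌊286.3905/20⌋ = 14 → O; lat ⌊166.5982/10⌋ = 16 → Q.
Square (2°×1°, digits 0–9): lon ⌊6.3905/2⌋ = 3; lat ⌊6.5982/1⌋ = 6.
Subsquare (5′×2.5′, letters a–x): lon ⌊0.3905/0.0833333⌋ = 4 → e; lat ⌊0.5982/0.0416667⌋ = 14 → o.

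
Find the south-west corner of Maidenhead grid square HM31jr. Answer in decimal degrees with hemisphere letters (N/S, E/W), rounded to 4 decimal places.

31.7083° N, 33.2500° W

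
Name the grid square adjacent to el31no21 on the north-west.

Longitude extended square 2; −1 → 1.
Latitude extended square 1; +1 → 2.

EL31no12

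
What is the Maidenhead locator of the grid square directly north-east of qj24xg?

QJ34ah

Longitude subsquare x = 23; +1 → 24, wraps to 0 = a, carry into square.
Longitude square 2; +1 → 3.
Latitude subsquare g = 6; +1 → 7 = h.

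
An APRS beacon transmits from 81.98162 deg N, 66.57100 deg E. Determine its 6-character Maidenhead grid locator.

MR31gx

Add 180° to longitude and 90° to latitude: 246.5710, 171.9816.
Field: 246.5710/20 → 12 → M, 171.9816/10 → 17 → R; chars MR.
Square: 6.5710/2 → 3, 1.9816/1 → 1; chars 31.
Subsquare: 0.5710/0.0833333 → 6 → g, 0.9816/0.0416667 → 23 → x; chars gx.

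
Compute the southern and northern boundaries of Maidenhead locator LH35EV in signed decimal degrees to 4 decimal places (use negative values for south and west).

-14.1250, -14.0833

Field L=11, H=7: +11·20° lon, +7·10° lat → SW at lon 40°, lat -20°.
Square 3, 5: +3·2° lon, +5·1° lat → SW at lon 46°, lat -15°.
Subsquare e=4, v=21: +4·0.0833333° lon, +21·0.0416667° lat → SW at lon 46.3333°, lat -14.125°.
Cell spans 0.0833333° lon × 0.0416667° lat.
south -14.1250, north -14.0833.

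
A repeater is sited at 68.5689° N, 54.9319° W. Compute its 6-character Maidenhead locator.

GP28mn

Shift to the Maidenhead origin (180°W, 90°S): lon 125.0681, lat 158.5689.
Field: lon ⌊125.0681/20⌋ = 6 → G; lat ⌊158.5689/10⌋ = 15 → P.
Square: lon ⌊5.0681/2⌋ = 2; lat ⌊8.5689/1⌋ = 8.
Subsquare: lon ⌊1.0681/0.0833333⌋ = 12 → m; lat ⌊0.5689/0.0416667⌋ = 13 → n.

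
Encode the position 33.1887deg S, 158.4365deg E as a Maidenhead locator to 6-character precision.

QF96ft

Shift to the Maidenhead origin (180°W, 90°S): lon 338.4365, lat 56.8113.
Field (20°×10°, letters A–R): 338.4365/20 → 16 → Q, 56.8113/10 → 5 → F; chars QF.
Square (2°×1°, digits 0–9): 18.4365/2 → 9, 6.8113/1 → 6; chars 96.
Subsquare (5′×2.5′, letters a–x): 0.4365/0.0833333 → 5 → f, 0.8113/0.0416667 → 19 → t; chars ft.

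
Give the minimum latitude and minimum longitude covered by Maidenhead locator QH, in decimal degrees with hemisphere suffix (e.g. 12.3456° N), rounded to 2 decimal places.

20.00° S, 140.00° E

Field Q=16, H=7: +16·20° lon, +7·10° lat → SW at lon 140°, lat -20°.
latitude 20.00° S, longitude 140.00° E.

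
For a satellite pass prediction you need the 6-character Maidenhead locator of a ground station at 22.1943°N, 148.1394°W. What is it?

BL52we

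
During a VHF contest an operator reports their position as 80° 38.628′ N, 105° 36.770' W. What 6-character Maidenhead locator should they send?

Add 180° to longitude and 90° to latitude: 74.3872, 170.6438.
Field: lon ⌊74.3872/20⌋ = 3 → D; lat ⌊170.6438/10⌋ = 17 → R.
Square: lon ⌊14.3872/2⌋ = 7; lat ⌊0.6438/1⌋ = 0.
Subsquare: lon ⌊0.3872/0.0833333⌋ = 4 → e; lat ⌊0.6438/0.0416667⌋ = 15 → p.

DR70ep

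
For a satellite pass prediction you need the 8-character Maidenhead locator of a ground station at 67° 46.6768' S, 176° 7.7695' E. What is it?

RC82bf53

Shift to the Maidenhead origin (180°W, 90°S): lon 356.12949, lat 22.22205.
Field: lon ⌊356.12949/20⌋ = 17 → R; lat ⌊22.22205/10⌋ = 2 → C.
Square: lon ⌊16.12949/2⌋ = 8; lat ⌊2.22205/1⌋ = 2.
Subsquare: lon ⌊0.12949/0.0833333⌋ = 1 → b; lat ⌊0.22205/0.0416667⌋ = 5 → f.
Extended square: lon ⌊0.04616/0.00833333⌋ = 5; lat ⌊0.01372/0.00416667⌋ = 3.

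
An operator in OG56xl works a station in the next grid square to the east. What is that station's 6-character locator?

OG66al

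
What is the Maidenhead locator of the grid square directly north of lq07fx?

Latitude subsquare x = 23; +1 → 24, wraps to 0 = a, carry into square.
Latitude square 7; +1 → 8.
The longitude characters are unchanged.

LQ08fa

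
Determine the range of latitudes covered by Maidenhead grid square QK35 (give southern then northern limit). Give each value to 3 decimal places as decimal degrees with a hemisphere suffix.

Field Q=16, K=10: +16·20° lon, +10·10° lat → SW at lon 140°, lat 10°.
Square 3, 5: +3·2° lon, +5·1° lat → SW at lon 146°, lat 15°.
Cell spans 2° lon × 1° lat.
south 15.000° N, north 16.000° N.

15.000° N, 16.000° N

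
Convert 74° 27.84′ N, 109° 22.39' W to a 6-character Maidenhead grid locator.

DQ54hl

Add 180° to longitude and 90° to latitude: 70.6268, 164.4640.
Field: 70.6268/20 → 3 → D, 164.4640/10 → 16 → Q; chars DQ.
Square: 10.6268/2 → 5, 4.4640/1 → 4; chars 54.
Subsquare: 0.6268/0.0833333 → 7 → h, 0.4640/0.0416667 → 11 → l; chars hl.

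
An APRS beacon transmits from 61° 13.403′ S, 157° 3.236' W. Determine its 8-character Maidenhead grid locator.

BC18ls36

Shift to the Maidenhead origin (180°W, 90°S): lon 22.94607, lat 28.77662.
Field: lon ⌊22.94607/20⌋ = 1 → B; lat ⌊28.77662/10⌋ = 2 → C.
Square: lon ⌊2.94607/2⌋ = 1; lat ⌊8.77662/1⌋ = 8.
Subsquare: lon ⌊0.94607/0.0833333⌋ = 11 → l; lat ⌊0.77662/0.0416667⌋ = 18 → s.
Extended square: lon ⌊0.02940/0.00833333⌋ = 3; lat ⌊0.02662/0.00416667⌋ = 6.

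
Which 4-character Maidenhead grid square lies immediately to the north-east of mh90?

NH01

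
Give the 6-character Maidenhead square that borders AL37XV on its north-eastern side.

AL47aw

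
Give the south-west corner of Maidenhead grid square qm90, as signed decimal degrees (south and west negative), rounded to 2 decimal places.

Field Q=16, M=12: +16·20° lon, +12·10° lat → SW at lon 140°, lat 30°.
Square 9, 0: +9·2° lon, +0·1° lat → SW at lon 158°, lat 30°.
latitude 30.00, longitude 158.00.

30.00, 158.00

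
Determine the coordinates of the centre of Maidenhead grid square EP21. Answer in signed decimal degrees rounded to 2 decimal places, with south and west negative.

Field E=4, P=15: +4·20° lon, +15·10° lat → SW at lon -100°, lat 60°.
Square 2, 1: +2·2° lon, +1·1° lat → SW at lon -96°, lat 61°.
Cell spans 2° lon × 1° lat. Centre is SW corner plus half of each.
latitude 61.50, longitude -95.00.

61.50, -95.00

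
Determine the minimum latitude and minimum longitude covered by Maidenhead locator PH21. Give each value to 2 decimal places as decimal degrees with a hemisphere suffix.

Field P=15, H=7: +15·20° lon, +7·10° lat → SW at lon 120°, lat -20°.
Square 2, 1: +2·2° lon, +1·1° lat → SW at lon 124°, lat -19°.
latitude 19.00° S, longitude 124.00° E.

19.00° S, 124.00° E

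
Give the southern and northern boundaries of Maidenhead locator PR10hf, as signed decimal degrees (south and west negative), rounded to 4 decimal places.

80.2083, 80.2500

Field P=15, R=17: +15·20° lon, +17·10° lat → SW at lon 120°, lat 80°.
Square 1, 0: +1·2° lon, +0·1° lat → SW at lon 122°, lat 80°.
Subsquare h=7, f=5: +7·0.0833333° lon, +5·0.0416667° lat → SW at lon 122.583°, lat 80.2083°.
Cell spans 0.0833333° lon × 0.0416667° lat.
south 80.2083, north 80.2500.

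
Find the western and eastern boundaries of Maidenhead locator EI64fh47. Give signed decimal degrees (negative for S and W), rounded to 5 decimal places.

-87.55000, -87.54167

Field E=4, I=8: +4·20° lon, +8·10° lat → SW at lon -100°, lat -10°.
Square 6, 4: +6·2° lon, +4·1° lat → SW at lon -88°, lat -6°.
Subsquare f=5, h=7: +5·0.0833333° lon, +7·0.0416667° lat → SW at lon -87.5833°, lat -5.70833°.
Extended square 4, 7: +4·0.00833333° lon, +7·0.00416667° lat → SW at lon -87.55°, lat -5.67917°.
Cell spans 0.00833333° lon × 0.00416667° lat.
west -87.55000, east -87.54167.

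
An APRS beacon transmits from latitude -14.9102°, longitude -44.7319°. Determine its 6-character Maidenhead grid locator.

Offset from 180°W / 90°S: lon 135.2681°, lat 75.0898°.
Field (20°×10°, letters A–R): 135.2681/20 → 6 → G, 75.0898/10 → 7 → H; chars GH.
Square (2°×1°, digits 0–9): 15.2681/2 → 7, 5.0898/1 → 5; chars 75.
Subsquare (5′×2.5′, letters a–x): 1.2681/0.0833333 → 15 → p, 0.0898/0.0416667 → 2 → c; chars pc.

GH75pc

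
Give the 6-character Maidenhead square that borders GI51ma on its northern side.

GI51mb

Latitude subsquare a = 0; +1 → 1 = b.
The longitude characters are unchanged.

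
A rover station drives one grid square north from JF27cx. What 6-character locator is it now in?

Latitude subsquare x = 23; +1 → 24, wraps to 0 = a, carry into square.
Latitude square 7; +1 → 8.
The longitude characters are unchanged.

JF28ca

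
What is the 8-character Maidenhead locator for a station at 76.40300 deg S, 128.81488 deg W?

CB53oo23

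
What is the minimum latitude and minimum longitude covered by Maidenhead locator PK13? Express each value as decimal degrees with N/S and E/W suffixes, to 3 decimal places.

Field P=15, K=10: +15·20° lon, +10·10° lat → SW at lon 120°, lat 10°.
Square 1, 3: +1·2° lon, +3·1° lat → SW at lon 122°, lat 13°.
latitude 13.000° N, longitude 122.000° E.

13.000° N, 122.000° E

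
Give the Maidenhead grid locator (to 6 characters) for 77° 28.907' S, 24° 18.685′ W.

Add 180° to longitude and 90° to latitude: 155.6886, 12.5182.
Field: lon ⌊155.6886/20⌋ = 7 → H; lat ⌊12.5182/10⌋ = 1 → B.
Square: lon ⌊15.6886/2⌋ = 7; lat ⌊2.5182/1⌋ = 2.
Subsquare: lon ⌊1.6886/0.0833333⌋ = 20 → u; lat ⌊0.5182/0.0416667⌋ = 12 → m.

HB72um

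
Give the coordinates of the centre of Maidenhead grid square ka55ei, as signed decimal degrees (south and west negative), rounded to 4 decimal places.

Field K=10, A=0: +10·20° lon, +0·10° lat → SW at lon 20°, lat -90°.
Square 5, 5: +5·2° lon, +5·1° lat → SW at lon 30°, lat -85°.
Subsquare e=4, i=8: +4·0.0833333° lon, +8·0.0416667° lat → SW at lon 30.3333°, lat -84.6667°.
Cell spans 0.0833333° lon × 0.0416667° lat. Centre is SW corner plus half of each.
latitude -84.6458, longitude 30.3750.

-84.6458, 30.3750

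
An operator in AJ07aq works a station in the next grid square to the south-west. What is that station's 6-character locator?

RJ97xp

Longitude subsquare a = 0; −1 → -1, wraps to 23 = x, carry into square.
Longitude square 0; −1 → -1, wraps to 9, carry into field.
Longitude field A = 0; −1 → -1, wraps to 17 = R, wrapping around the antimeridian.
Latitude subsquare q = 16; −1 → 15 = p.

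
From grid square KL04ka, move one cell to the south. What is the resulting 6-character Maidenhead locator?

KL03kx

Latitude subsquare a = 0; −1 → -1, wraps to 23 = x, carry into square.
Latitude square 4; −1 → 3.
The longitude characters are unchanged.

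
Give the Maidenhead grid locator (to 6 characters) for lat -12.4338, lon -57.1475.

Offset from 180°W / 90°S: lon 122.8525°, lat 77.5662°.
Field: lon ⌊122.8525/20⌋ = 6 → G; lat ⌊77.5662/10⌋ = 7 → H.
Square: lon ⌊2.8525/2⌋ = 1; lat ⌊7.5662/1⌋ = 7.
Subsquare: lon ⌊0.8525/0.0833333⌋ = 10 → k; lat ⌊0.5662/0.0416667⌋ = 13 → n.

GH17kn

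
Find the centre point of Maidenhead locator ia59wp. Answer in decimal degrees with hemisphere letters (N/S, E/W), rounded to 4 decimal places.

Field I=8, A=0: +8·20° lon, +0·10° lat → SW at lon -20°, lat -90°.
Square 5, 9: +5·2° lon, +9·1° lat → SW at lon -10°, lat -81°.
Subsquare w=22, p=15: +22·0.0833333° lon, +15·0.0416667° lat → SW at lon -8.16667°, lat -80.375°.
Cell spans 0.0833333° lon × 0.0416667° lat. Centre is SW corner plus half of each.
latitude 80.3542° S, longitude 8.1250° W.

80.3542° S, 8.1250° W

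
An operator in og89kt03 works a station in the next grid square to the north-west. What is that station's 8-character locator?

OG89jt94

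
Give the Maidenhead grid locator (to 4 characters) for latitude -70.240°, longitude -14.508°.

Add 180° to longitude and 90° to latitude: 165.49, 19.76.
Field (20°×10°, letters A–R): 165.49/20 → 8 → I, 19.76/10 → 1 → B; chars IB.
Square (2°×1°, digits 0–9): 5.49/2 → 2, 9.76/1 → 9; chars 29.

IB29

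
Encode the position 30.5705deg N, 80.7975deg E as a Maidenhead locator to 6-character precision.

NM00jn

Shift to the Maidenhead origin (180°W, 90°S): lon 260.7975, lat 120.5705.
Field: 260.7975/20 → 13 → N, 120.5705/10 → 12 → M; chars NM.
Square: 0.7975/2 → 0, 0.5705/1 → 0; chars 00.
Subsquare: 0.7975/0.0833333 → 9 → j, 0.5705/0.0416667 → 13 → n; chars jn.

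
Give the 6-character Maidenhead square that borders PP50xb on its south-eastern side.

Longitude subsquare x = 23; +1 → 24, wraps to 0 = a, carry into square.
Longitude square 5; +1 → 6.
Latitude subsquare b = 1; −1 → 0 = a.

PP60aa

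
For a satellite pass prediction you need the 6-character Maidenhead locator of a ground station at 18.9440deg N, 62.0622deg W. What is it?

Offset from 180°W / 90°S: lon 117.9378°, lat 108.9440°.
Field: 117.9378/20 → 5 → F, 108.9440/10 → 10 → K; chars FK.
Square: 17.9378/2 → 8, 8.9440/1 → 8; chars 88.
Subsquare: 1.9378/0.0833333 → 23 → x, 0.9440/0.0416667 → 22 → w; chars xw.

FK88xw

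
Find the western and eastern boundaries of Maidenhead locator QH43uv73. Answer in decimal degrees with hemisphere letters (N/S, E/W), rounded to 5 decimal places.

149.72500° E, 149.73333° E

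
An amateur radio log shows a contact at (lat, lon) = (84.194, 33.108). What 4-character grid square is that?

KR64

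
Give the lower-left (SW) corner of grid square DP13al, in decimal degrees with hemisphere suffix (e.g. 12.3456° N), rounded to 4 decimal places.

63.4583° N, 118.0000° W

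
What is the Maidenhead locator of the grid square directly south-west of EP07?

DP96

Longitude square 0; −1 → -1, wraps to 9, carry into field.
Longitude field E = 4; −1 → 3 = D.
Latitude square 7; −1 → 6.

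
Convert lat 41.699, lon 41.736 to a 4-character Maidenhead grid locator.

LN01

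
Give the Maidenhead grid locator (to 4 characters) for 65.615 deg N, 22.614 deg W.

HP85

Add 180° to longitude and 90° to latitude: 157.39, 155.62.
Field: 157.39/20 → 7 → H, 155.62/10 → 15 → P; chars HP.
Square: 17.39/2 → 8, 5.62/1 → 5; chars 85.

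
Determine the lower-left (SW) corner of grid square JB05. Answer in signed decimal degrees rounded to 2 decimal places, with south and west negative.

-75.00, 0.00

Field J=9, B=1: +9·20° lon, +1·10° lat → SW at lon 0°, lat -80°.
Square 0, 5: +0·2° lon, +5·1° lat → SW at lon 0°, lat -75°.
latitude -75.00, longitude 0.00.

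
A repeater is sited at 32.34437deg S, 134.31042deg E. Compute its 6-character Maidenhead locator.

Offset from 180°W / 90°S: lon 314.3104°, lat 57.6556°.
Field (20°×10°, letters A–R): 314.3104/20 → 15 → P, 57.6556/10 → 5 → F; chars PF.
Square (2°×1°, digits 0–9): 14.3104/2 → 7, 7.6556/1 → 7; chars 77.
Subsquare (5′×2.5′, letters a–x): 0.3104/0.0833333 → 3 → d, 0.6556/0.0416667 → 15 → p; chars dp.

PF77dp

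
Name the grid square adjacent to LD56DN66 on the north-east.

LD56dn77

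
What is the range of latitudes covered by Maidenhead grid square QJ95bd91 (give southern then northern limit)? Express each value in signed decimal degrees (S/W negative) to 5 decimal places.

Field Q=16, J=9: +16·20° lon, +9·10° lat → SW at lon 140°, lat 0°.
Square 9, 5: +9·2° lon, +5·1° lat → SW at lon 158°, lat 5°.
Subsquare b=1, d=3: +1·0.0833333° lon, +3·0.0416667° lat → SW at lon 158.083°, lat 5.125°.
Extended square 9, 1: +9·0.00833333° lon, +1·0.00416667° lat → SW at lon 158.158°, lat 5.12917°.
Cell spans 0.00833333° lon × 0.00416667° lat.
south 5.12917, north 5.13333.

5.12917, 5.13333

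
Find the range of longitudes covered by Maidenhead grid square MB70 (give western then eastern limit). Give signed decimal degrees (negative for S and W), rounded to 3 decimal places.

74.000, 76.000

Field M=12, B=1: +12·20° lon, +1·10° lat → SW at lon 60°, lat -80°.
Square 7, 0: +7·2° lon, +0·1° lat → SW at lon 74°, lat -80°.
Cell spans 2° lon × 1° lat.
west 74.000, east 76.000.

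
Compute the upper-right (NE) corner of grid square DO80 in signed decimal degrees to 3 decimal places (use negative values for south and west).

Field D=3, O=14: +3·20° lon, +14·10° lat → SW at lon -120°, lat 50°.
Square 8, 0: +8·2° lon, +0·1° lat → SW at lon -104°, lat 50°.
Cell spans 2° lon × 1° lat. NE corner is SW corner plus one full cell.
latitude 51.000, longitude -102.000.

51.000, -102.000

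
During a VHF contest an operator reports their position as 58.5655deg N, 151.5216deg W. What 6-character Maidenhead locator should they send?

BO48fn

Offset from 180°W / 90°S: lon 28.4784°, lat 148.5655°.
Field: lon ⌊28.4784/20⌋ = 1 → B; lat ⌊148.5655/10⌋ = 14 → O.
Square: lon ⌊8.4784/2⌋ = 4; lat ⌊8.5655/1⌋ = 8.
Subsquare: lon ⌊0.4784/0.0833333⌋ = 5 → f; lat ⌊0.5655/0.0416667⌋ = 13 → n.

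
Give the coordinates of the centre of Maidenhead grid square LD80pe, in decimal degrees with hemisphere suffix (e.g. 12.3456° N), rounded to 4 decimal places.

Field L=11, D=3: +11·20° lon, +3·10° lat → SW at lon 40°, lat -60°.
Square 8, 0: +8·2° lon, +0·1° lat → SW at lon 56°, lat -60°.
Subsquare p=15, e=4: +15·0.0833333° lon, +4·0.0416667° lat → SW at lon 57.25°, lat -59.8333°.
Cell spans 0.0833333° lon × 0.0416667° lat. Centre is SW corner plus half of each.
latitude 59.8125° S, longitude 57.2917° E.

59.8125° S, 57.2917° E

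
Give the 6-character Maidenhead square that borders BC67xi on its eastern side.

BC77ai

Longitude subsquare x = 23; +1 → 24, wraps to 0 = a, carry into square.
Longitude square 6; +1 → 7.
The latitude characters are unchanged.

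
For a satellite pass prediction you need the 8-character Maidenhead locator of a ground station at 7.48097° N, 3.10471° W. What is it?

Offset from 180°W / 90°S: lon 176.89529°, lat 97.48097°.
Field: 176.89529/20 → 8 → I, 97.48097/10 → 9 → J; chars IJ.
Square: 16.89529/2 → 8, 7.48097/1 → 7; chars 87.
Subsquare: 0.89529/0.0833333 → 10 → k, 0.48097/0.0416667 → 11 → l; chars kl.
Extended square: 0.06196/0.00833333 → 7, 0.02264/0.00416667 → 5; chars 75.

IJ87kl75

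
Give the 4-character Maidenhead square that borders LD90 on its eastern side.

Longitude square 9; +1 → 10, wraps to 0, carry into field.
Longitude field L = 11; +1 → 12 = M.
The latitude characters are unchanged.

MD00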